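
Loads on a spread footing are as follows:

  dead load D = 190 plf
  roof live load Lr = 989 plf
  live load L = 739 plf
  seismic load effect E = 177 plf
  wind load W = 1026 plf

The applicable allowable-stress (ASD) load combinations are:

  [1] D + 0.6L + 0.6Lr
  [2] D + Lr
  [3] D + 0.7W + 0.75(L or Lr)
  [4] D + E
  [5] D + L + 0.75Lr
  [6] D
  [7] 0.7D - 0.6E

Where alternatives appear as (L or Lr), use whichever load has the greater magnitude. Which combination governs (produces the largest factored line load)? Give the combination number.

(L or Lr) → Lr = 989 plf.
[1] 1.0(190) + 0.6(739) + 0.6(989) = 1226.80
[2] 1.0(190) + 1.0(989) = 1179.00
[3] 1.0(190) + 0.7(1026) + 0.75(989) = 1649.95
[4] 1.0(190) + 1.0(177) = 367.00
[5] 1.0(190) + 1.0(739) + 0.75(989) = 1670.75
[6] 1.0(190) = 190.00
[7] 0.7(190) - 0.6(177) = 26.80
The largest value is 1670.75 plf from combination 5.

Combination 5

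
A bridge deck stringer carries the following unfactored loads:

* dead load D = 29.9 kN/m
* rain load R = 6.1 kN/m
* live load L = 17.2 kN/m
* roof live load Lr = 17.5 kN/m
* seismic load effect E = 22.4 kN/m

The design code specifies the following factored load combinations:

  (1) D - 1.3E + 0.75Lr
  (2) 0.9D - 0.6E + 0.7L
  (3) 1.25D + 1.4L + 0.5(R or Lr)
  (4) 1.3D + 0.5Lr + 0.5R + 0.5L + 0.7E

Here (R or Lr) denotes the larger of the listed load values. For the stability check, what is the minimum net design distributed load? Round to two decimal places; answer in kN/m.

(R or Lr) → Lr = 17.5 kN/m.
(1) 1.0(29.9) - 1.3(22.4) + 0.75(17.5) = 13.91
(2) 0.9(29.9) - 0.6(22.4) + 0.7(17.2) = 25.51
(3) 1.25(29.9) + 1.4(17.2) + 0.5(17.5) = 70.21
(4) 1.3(29.9) + 0.5(17.5) + 0.5(6.1) + 0.5(17.2) + 0.7(22.4) = 74.95
Combination 1 gives the minimum: 13.91 kN/m.

13.91 kN/m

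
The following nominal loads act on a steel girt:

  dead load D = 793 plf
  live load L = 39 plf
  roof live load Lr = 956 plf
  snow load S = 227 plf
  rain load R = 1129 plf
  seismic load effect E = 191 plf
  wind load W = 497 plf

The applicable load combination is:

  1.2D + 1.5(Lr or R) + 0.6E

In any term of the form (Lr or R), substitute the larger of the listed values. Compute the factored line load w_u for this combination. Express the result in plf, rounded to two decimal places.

2759.70 plf

(Lr or R) → R = 1129 plf.
1.2(793) + 1.5(1129) + 0.6(191) = 951.60 + 1693.50 + 114.60 = 2759.70
w_u = 2759.70 plf.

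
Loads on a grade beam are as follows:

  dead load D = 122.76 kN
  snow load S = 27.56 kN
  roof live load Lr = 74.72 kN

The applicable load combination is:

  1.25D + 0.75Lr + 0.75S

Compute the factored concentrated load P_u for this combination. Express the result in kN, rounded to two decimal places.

230.16 kN

1.25(122.76) + 0.75(74.72) + 0.75(27.56) = 153.45 + 56.04 + 20.67 = 230.16
P_u = 230.16 kN.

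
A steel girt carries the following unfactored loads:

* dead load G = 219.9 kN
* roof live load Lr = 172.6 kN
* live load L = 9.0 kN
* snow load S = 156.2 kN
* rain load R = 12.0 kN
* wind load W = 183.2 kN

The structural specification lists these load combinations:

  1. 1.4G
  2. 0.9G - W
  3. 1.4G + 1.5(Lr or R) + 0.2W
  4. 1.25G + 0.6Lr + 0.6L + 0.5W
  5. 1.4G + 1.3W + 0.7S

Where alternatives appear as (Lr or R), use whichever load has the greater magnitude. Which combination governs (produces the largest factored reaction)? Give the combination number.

(Lr or R) → Lr = 172.6 kN.
1. 1.4(219.9) = 307.9
2. 0.9(219.9) - 1.0(183.2) = 197.9 - 183.2 = 14.7
3. 1.4(219.9) + 1.5(172.6) + 0.2(183.2) = 307.9 + 258.9 + 36.6 = 603.4
4. 1.25(219.9) + 0.6(172.6) + 0.6(9.0) + 0.5(183.2) = 475.4
5. 1.4(219.9) + 1.3(183.2) + 0.7(156.2) = 307.9 + 238.2 + 109.3 = 655.4
The largest value is 655.4 kN from combination 5.

Combination 5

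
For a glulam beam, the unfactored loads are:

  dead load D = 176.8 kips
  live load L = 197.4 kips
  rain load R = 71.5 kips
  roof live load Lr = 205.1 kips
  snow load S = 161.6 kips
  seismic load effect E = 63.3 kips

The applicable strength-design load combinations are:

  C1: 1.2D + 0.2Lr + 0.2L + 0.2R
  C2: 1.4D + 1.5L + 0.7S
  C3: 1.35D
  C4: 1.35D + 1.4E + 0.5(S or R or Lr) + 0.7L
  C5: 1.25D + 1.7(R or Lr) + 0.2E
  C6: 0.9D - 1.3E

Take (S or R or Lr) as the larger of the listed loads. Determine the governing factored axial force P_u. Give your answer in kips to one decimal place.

(S or R or Lr) → Lr = 205.1 kips; (R or Lr) → Lr = 205.1 kips.
C1: 1.2(176.8) + 0.2(205.1) + 0.2(197.4) + 0.2(71.5) = 212.2 + 41.0 + 39.5 + 14.3 = 307.0
C2: 1.4(176.8) + 1.5(197.4) + 0.7(161.6) = 247.5 + 296.1 + 113.1 = 656.7
C3: 1.35(176.8) = 238.7
C4: 1.35(176.8) + 1.4(63.3) + 0.5(205.1) + 0.7(197.4) = 568.0
C5: 1.25(176.8) + 1.7(205.1) + 0.2(63.3) = 582.3
C6: 0.9(176.8) - 1.3(63.3) = 159.1 - 82.3 = 76.8
The controlling combination is 2, giving 656.7 kips.

656.7 kips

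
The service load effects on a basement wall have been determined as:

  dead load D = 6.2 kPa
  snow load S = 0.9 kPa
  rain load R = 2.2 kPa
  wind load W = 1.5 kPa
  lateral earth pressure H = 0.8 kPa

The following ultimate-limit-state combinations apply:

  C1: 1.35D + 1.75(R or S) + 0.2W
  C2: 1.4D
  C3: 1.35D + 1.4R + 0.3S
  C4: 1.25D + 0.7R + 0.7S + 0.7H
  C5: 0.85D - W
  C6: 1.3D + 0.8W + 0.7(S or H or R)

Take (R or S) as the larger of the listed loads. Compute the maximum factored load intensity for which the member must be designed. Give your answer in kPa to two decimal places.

(R or S) → R = 2.2 kPa; (S or H or R) → R = 2.2 kPa.
C1: 1.35(6.2) + 1.75(2.2) + 0.2(1.5) = 8.37 + 3.85 + 0.30 = 12.52
C2: 1.4(6.2) = 8.68
C3: 1.35(6.2) + 1.4(2.2) + 0.3(0.9) = 8.37 + 3.08 + 0.27 = 11.72
C4: 1.25(6.2) + 0.7(2.2) + 0.7(0.9) + 0.7(0.8) = 7.75 + 1.54 + 0.63 + 0.56 = 10.48
C5: 0.85(6.2) - 1.0(1.5) = 5.27 - 1.50 = 3.77
C6: 1.3(6.2) + 0.8(1.5) + 0.7(2.2) = 8.06 + 1.20 + 1.54 = 10.80
Combination 1 governs: q_u = 12.52 kPa.

12.52 kPa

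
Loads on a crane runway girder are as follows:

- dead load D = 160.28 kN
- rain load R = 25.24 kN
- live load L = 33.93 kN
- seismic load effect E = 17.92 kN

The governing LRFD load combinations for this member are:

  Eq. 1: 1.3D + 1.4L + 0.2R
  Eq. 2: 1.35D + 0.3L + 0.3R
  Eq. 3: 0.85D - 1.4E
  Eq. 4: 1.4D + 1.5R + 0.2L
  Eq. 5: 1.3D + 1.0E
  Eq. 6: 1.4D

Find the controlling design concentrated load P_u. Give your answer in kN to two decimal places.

269.04 kN

Eq. 1: 1.3(160.28) + 1.4(33.93) + 0.2(25.24) = 208.36 + 47.50 + 5.05 = 260.91
Eq. 2: 1.35(160.28) + 0.3(33.93) + 0.3(25.24) = 216.38 + 10.18 + 7.57 = 234.13
Eq. 3: 0.85(160.28) - 1.4(17.92) = 136.24 - 25.09 = 111.15
Eq. 4: 1.4(160.28) + 1.5(25.24) + 0.2(33.93) = 224.39 + 37.86 + 6.79 = 269.04
Eq. 5: 1.3(160.28) + 1.0(17.92) = 208.36 + 17.92 = 226.28
Eq. 6: 1.4(160.28) = 224.39
The controlling combination is 4, giving 269.04 kN.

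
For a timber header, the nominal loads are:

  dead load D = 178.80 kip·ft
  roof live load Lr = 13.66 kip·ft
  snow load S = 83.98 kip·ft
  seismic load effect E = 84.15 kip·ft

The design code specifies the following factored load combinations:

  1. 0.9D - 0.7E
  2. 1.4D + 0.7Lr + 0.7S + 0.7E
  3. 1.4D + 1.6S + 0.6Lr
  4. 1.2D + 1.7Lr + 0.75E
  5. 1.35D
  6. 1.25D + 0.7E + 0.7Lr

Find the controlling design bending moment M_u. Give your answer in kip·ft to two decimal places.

1. 0.9(178.80) - 0.7(84.15) = 102.02
2. 1.4(178.80) + 0.7(13.66) + 0.7(83.98) + 0.7(84.15) = 377.57
3. 1.4(178.80) + 1.6(83.98) + 0.6(13.66) = 392.88
4. 1.2(178.80) + 1.7(13.66) + 0.75(84.15) = 214.56 + 23.22 + 63.11 = 300.89
5. 1.35(178.80) = 241.38
6. 1.25(178.80) + 0.7(84.15) + 0.7(13.66) = 223.50 + 58.91 + 9.56 = 291.97
Combination 3 governs: M_u = 392.88 kip·ft.

392.88 kip·ft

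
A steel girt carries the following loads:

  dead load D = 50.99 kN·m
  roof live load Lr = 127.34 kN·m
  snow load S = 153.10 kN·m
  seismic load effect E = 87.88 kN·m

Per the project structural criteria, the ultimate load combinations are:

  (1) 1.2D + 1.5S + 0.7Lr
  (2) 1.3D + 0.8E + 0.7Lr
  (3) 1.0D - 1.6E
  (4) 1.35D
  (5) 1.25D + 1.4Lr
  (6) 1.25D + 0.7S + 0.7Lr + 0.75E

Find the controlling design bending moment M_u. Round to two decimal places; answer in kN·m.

379.98 kN·m

(1) 1.2(50.99) + 1.5(153.10) + 0.7(127.34) = 61.19 + 229.65 + 89.14 = 379.98
(2) 1.3(50.99) + 0.8(87.88) + 0.7(127.34) = 66.29 + 70.30 + 89.14 = 225.73
(3) 1.0(50.99) - 1.6(87.88) = 50.99 - 140.61 = -89.62
(4) 1.35(50.99) = 68.84
(5) 1.25(50.99) + 1.4(127.34) = 242.01
(6) 1.25(50.99) + 0.7(153.10) + 0.7(127.34) + 0.75(87.88) = 63.74 + 107.17 + 89.14 + 65.91 = 325.96
Maximum is from combination 1.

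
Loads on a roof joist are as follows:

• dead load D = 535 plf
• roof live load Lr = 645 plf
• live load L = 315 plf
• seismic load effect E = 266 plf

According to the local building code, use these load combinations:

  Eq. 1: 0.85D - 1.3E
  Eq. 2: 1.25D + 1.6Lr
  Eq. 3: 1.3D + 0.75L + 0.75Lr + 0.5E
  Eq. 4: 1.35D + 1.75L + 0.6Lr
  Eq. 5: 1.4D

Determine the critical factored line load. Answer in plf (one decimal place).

Eq. 1: 0.85(535) - 1.3(266) = 454.8 - 345.8 = 109.0
Eq. 2: 1.25(535) + 1.6(645) = 668.8 + 1032.0 = 1700.8
Eq. 3: 1.3(535) + 0.75(315) + 0.75(645) + 0.5(266) = 1548.5
Eq. 4: 1.35(535) + 1.75(315) + 0.6(645) = 1660.5
Eq. 5: 1.4(535) = 749.0
Maximum is from combination 2.

1700.8 plf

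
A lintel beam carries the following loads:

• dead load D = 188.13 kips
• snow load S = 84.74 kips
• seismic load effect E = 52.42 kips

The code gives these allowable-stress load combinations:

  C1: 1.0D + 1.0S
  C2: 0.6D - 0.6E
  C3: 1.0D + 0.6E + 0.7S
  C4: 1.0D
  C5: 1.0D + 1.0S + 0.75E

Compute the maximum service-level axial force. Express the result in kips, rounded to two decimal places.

C1: 1.0(188.13) + 1.0(84.74) = 188.13 + 84.74 = 272.87
C2: 0.6(188.13) - 0.6(52.42) = 112.88 - 31.45 = 81.43
C3: 1.0(188.13) + 0.6(52.42) + 0.7(84.74) = 188.13 + 31.45 + 59.32 = 278.90
C4: 1.0(188.13) = 188.13
C5: 1.0(188.13) + 1.0(84.74) + 0.75(52.42) = 188.13 + 84.74 + 39.32 = 312.19
Combination 5 governs: P = 312.19 kips.

312.19 kips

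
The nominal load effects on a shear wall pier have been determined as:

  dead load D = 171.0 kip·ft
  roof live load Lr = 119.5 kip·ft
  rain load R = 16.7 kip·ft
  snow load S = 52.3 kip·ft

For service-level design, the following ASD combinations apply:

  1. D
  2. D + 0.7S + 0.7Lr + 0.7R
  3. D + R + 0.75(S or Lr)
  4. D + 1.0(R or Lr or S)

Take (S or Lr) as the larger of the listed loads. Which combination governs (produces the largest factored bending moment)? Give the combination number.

Combination 2

(S or Lr) → Lr = 119.5 kip·ft; (R or Lr or S) → Lr = 119.5 kip·ft.
1. 1.0(171.0) = 171.0
2. 1.0(171.0) + 0.7(52.3) + 0.7(119.5) + 0.7(16.7) = 303.0
3. 1.0(171.0) + 1.0(16.7) + 0.75(119.5) = 277.3
4. 1.0(171.0) + 1.0(119.5) = 290.5
The largest value is 303.0 kip·ft from combination 2.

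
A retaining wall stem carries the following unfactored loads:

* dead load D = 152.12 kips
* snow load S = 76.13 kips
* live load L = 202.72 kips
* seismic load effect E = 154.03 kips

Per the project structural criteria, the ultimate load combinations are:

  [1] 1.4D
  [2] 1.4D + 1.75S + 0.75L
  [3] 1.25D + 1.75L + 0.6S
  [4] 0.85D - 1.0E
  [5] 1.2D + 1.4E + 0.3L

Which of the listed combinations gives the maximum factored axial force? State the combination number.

Combination 3

[1] 1.4(152.12) = 212.97
[2] 1.4(152.12) + 1.75(76.13) + 0.75(202.72) = 212.97 + 133.23 + 152.04 = 498.24
[3] 1.25(152.12) + 1.75(202.72) + 0.6(76.13) = 190.15 + 354.76 + 45.68 = 590.59
[4] 0.85(152.12) - 1.0(154.03) = 129.30 - 154.03 = -24.73
[5] 1.2(152.12) + 1.4(154.03) + 0.3(202.72) = 182.54 + 215.64 + 60.82 = 459.00
The largest value is 590.59 kips from combination 3.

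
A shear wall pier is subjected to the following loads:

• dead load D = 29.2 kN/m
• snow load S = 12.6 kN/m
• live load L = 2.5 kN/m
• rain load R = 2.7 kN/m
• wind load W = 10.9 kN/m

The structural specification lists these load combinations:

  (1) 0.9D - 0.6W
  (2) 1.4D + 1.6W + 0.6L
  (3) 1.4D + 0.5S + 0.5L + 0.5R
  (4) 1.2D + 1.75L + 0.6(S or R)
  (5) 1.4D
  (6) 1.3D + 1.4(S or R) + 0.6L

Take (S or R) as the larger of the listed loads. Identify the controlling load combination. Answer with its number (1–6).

Combination 2

(S or R) → S = 12.6 kN/m.
(1) 0.9(29.2) - 0.6(10.9) = 26.28 - 6.54 = 19.74
(2) 1.4(29.2) + 1.6(10.9) + 0.6(2.5) = 40.88 + 17.44 + 1.50 = 59.82
(3) 1.4(29.2) + 0.5(12.6) + 0.5(2.5) + 0.5(2.7) = 40.88 + 6.30 + 1.25 + 1.35 = 49.78
(4) 1.2(29.2) + 1.75(2.5) + 0.6(12.6) = 35.04 + 4.38 + 7.56 = 46.98
(5) 1.4(29.2) = 40.88
(6) 1.3(29.2) + 1.4(12.6) + 0.6(2.5) = 37.96 + 17.64 + 1.50 = 57.10
The largest value is 59.82 kN/m from combination 2.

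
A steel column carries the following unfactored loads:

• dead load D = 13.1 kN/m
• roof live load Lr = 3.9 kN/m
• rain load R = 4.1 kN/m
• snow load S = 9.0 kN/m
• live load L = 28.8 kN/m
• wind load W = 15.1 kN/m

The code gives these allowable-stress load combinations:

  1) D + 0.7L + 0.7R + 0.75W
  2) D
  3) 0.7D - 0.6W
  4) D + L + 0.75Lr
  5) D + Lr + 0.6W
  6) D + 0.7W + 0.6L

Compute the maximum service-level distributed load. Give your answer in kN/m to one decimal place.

47.5 kN/m

1) 1.0(13.1) + 0.7(28.8) + 0.7(4.1) + 0.75(15.1) = 47.5
2) 1.0(13.1) = 13.1
3) 0.7(13.1) - 0.6(15.1) = 0.1
4) 1.0(13.1) + 1.0(28.8) + 0.75(3.9) = 44.8
5) 1.0(13.1) + 1.0(3.9) + 0.6(15.1) = 26.1
6) 1.0(13.1) + 0.7(15.1) + 0.6(28.8) = 41.0
Maximum is from combination 1.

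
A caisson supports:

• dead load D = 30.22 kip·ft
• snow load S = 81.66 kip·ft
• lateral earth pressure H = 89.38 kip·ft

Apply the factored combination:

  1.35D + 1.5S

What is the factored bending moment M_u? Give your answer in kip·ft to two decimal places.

163.29 kip·ft

1.35(30.22) + 1.5(81.66) = 40.80 + 122.49 = 163.29
M_u = 163.29 kip·ft.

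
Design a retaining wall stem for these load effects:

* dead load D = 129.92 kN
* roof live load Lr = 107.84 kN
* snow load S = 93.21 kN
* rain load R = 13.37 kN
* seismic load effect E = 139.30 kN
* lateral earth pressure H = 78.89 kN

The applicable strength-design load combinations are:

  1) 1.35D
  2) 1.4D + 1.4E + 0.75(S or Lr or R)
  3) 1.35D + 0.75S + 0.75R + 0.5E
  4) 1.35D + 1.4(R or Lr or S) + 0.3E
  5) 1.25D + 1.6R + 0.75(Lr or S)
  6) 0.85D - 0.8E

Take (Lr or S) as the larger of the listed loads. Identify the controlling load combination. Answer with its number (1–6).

Combination 2

(S or Lr or R) → Lr = 107.84 kN; (R or Lr or S) → Lr = 107.84 kN; (Lr or S) → Lr = 107.84 kN.
1) 1.35(129.92) = 175.39
2) 1.4(129.92) + 1.4(139.30) + 0.75(107.84) = 181.89 + 195.02 + 80.88 = 457.79
3) 1.35(129.92) + 0.75(93.21) + 0.75(13.37) + 0.5(139.30) = 175.39 + 69.91 + 10.03 + 69.65 = 324.98
4) 1.35(129.92) + 1.4(107.84) + 0.3(139.30) = 175.39 + 150.98 + 41.79 = 368.16
5) 1.25(129.92) + 1.6(13.37) + 0.75(107.84) = 162.40 + 21.39 + 80.88 = 264.67
6) 0.85(129.92) - 0.8(139.30) = 110.43 - 111.44 = -1.01
The largest value is 457.79 kN from combination 2.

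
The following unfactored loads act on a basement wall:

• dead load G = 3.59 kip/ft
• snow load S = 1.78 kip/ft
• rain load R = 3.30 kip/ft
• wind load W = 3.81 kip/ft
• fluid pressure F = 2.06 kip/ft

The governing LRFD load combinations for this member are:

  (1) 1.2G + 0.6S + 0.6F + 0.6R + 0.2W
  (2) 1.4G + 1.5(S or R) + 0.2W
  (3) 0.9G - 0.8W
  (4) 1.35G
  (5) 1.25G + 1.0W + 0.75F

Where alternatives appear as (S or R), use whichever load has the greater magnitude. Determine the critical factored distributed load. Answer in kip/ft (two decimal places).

(S or R) → R = 3.30 kip/ft.
(1) 1.2(3.59) + 0.6(1.78) + 0.6(2.06) + 0.6(3.30) + 0.2(3.81) = 9.35
(2) 1.4(3.59) + 1.5(3.30) + 0.2(3.81) = 5.03 + 4.95 + 0.76 = 10.74
(3) 0.9(3.59) - 0.8(3.81) = 3.23 - 3.05 = 0.18
(4) 1.35(3.59) = 4.85
(5) 1.25(3.59) + 1.0(3.81) + 0.75(2.06) = 9.84
Combination 2 governs: w_u = 10.74 kip/ft.

10.74 kip/ft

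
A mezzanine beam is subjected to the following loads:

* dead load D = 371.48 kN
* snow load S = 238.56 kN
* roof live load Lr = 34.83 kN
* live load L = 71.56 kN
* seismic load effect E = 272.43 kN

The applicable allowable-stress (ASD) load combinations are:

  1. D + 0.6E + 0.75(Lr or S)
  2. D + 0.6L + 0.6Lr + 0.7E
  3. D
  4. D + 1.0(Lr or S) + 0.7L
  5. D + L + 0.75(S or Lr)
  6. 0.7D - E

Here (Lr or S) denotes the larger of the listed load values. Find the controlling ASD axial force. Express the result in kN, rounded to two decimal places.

(Lr or S) → S = 238.56 kN; (S or Lr) → S = 238.56 kN.
1. 1.0(371.48) + 0.6(272.43) + 0.75(238.56) = 713.86
2. 1.0(371.48) + 0.6(71.56) + 0.6(34.83) + 0.7(272.43) = 626.02
3. 1.0(371.48) = 371.48
4. 1.0(371.48) + 1.0(238.56) + 0.7(71.56) = 660.13
5. 1.0(371.48) + 1.0(71.56) + 0.75(238.56) = 621.96
6. 0.7(371.48) - 1.0(272.43) = -12.39
The controlling combination is 1, giving 713.86 kN.

713.86 kN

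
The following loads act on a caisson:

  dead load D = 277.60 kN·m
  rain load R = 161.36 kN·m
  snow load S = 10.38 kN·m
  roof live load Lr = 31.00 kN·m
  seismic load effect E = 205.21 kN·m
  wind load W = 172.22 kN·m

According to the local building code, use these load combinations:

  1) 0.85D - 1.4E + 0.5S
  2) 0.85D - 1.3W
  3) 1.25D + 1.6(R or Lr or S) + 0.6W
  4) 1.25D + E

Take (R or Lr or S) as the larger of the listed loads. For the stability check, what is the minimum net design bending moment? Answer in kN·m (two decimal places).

-46.14 kN·m

(R or Lr or S) → R = 161.36 kN·m.
1) 0.85(277.60) - 1.4(205.21) + 0.5(10.38) = 235.96 - 287.29 + 5.19 = -46.14
2) 0.85(277.60) - 1.3(172.22) = 235.96 - 223.89 = 12.07
3) 1.25(277.60) + 1.6(161.36) + 0.6(172.22) = 347.00 + 258.18 + 103.33 = 708.51
4) 1.25(277.60) + 1.0(205.21) = 347.00 + 205.21 = 552.21
Combination 1 gives the minimum: -46.14 kN·m.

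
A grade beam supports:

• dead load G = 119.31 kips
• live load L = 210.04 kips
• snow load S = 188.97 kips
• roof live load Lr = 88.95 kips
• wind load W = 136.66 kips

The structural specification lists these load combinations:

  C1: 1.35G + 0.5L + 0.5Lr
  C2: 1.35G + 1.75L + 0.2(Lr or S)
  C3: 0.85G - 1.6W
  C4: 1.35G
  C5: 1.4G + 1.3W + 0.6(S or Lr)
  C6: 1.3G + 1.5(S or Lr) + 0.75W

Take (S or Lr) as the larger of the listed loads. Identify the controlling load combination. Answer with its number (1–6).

(Lr or S) → S = 188.97 kips; (S or Lr) → S = 188.97 kips.
C1: 1.35(119.31) + 0.5(210.04) + 0.5(88.95) = 310.56
C2: 1.35(119.31) + 1.75(210.04) + 0.2(188.97) = 566.43
C3: 0.85(119.31) - 1.6(136.66) = -117.24
C4: 1.35(119.31) = 161.07
C5: 1.4(119.31) + 1.3(136.66) + 0.6(188.97) = 458.07
C6: 1.3(119.31) + 1.5(188.97) + 0.75(136.66) = 541.05
The largest value is 566.43 kips from combination 2.

Combination 2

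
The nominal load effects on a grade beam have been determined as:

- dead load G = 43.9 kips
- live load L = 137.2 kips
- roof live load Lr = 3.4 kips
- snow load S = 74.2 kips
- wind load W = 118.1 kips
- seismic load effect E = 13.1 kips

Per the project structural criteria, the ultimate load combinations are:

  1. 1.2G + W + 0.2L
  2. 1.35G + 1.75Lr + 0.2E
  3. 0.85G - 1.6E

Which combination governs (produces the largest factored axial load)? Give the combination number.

1. 1.2(43.9) + 1.0(118.1) + 0.2(137.2) = 52.7 + 118.1 + 27.4 = 198.2
2. 1.35(43.9) + 1.75(3.4) + 0.2(13.1) = 67.8
3. 0.85(43.9) - 1.6(13.1) = 16.4
The largest value is 198.2 kips from combination 1.

Combination 1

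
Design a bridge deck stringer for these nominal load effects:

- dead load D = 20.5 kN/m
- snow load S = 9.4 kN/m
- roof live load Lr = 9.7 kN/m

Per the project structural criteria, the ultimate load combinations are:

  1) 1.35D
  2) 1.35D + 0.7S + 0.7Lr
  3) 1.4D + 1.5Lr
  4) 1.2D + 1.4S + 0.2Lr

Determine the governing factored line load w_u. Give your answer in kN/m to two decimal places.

1) 1.35(20.5) = 27.68
2) 1.35(20.5) + 0.7(9.4) + 0.7(9.7) = 27.68 + 6.58 + 6.79 = 41.05
3) 1.4(20.5) + 1.5(9.7) = 28.70 + 14.55 = 43.25
4) 1.2(20.5) + 1.4(9.4) + 0.2(9.7) = 24.60 + 13.16 + 1.94 = 39.70
The controlling combination is 3, giving 43.25 kN/m.

43.25 kN/m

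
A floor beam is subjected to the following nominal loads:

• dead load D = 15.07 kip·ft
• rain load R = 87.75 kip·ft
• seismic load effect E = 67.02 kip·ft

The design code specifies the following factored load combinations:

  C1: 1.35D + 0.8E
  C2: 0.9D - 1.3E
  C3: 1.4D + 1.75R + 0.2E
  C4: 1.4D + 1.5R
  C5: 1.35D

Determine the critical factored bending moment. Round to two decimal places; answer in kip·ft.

188.06 kip·ft

C1: 1.35(15.07) + 0.8(67.02) = 73.96
C2: 0.9(15.07) - 1.3(67.02) = -73.56
C3: 1.4(15.07) + 1.75(87.75) + 0.2(67.02) = 188.06
C4: 1.4(15.07) + 1.5(87.75) = 152.72
C5: 1.35(15.07) = 20.34
Maximum is from combination 3.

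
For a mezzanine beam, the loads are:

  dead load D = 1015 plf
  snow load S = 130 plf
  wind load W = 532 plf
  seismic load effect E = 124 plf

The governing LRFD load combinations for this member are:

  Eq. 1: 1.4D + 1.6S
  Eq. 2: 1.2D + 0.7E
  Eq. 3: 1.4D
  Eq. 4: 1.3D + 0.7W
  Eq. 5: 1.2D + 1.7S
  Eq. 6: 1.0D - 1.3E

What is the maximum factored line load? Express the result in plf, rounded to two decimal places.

1691.90 plf

Eq. 1: 1.4(1015) + 1.6(130) = 1421.00 + 208.00 = 1629.00
Eq. 2: 1.2(1015) + 0.7(124) = 1218.00 + 86.80 = 1304.80
Eq. 3: 1.4(1015) = 1421.00
Eq. 4: 1.3(1015) + 0.7(532) = 1319.50 + 372.40 = 1691.90
Eq. 5: 1.2(1015) + 1.7(130) = 1218.00 + 221.00 = 1439.00
Eq. 6: 1.0(1015) - 1.3(124) = 1015.00 - 161.20 = 853.80
The controlling combination is 4, giving 1691.90 plf.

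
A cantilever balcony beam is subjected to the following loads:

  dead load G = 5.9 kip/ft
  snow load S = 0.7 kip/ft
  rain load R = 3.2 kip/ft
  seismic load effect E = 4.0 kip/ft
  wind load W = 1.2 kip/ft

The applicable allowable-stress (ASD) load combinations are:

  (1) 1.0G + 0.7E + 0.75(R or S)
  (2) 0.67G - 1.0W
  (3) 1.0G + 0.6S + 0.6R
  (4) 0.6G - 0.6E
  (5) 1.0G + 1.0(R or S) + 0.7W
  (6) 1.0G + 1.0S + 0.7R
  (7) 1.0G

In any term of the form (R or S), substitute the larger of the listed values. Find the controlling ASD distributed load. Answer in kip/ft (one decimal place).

(R or S) → R = 3.2 kip/ft.
(1) 1.0(5.9) + 0.7(4.0) + 0.75(3.2) = 5.9 + 2.8 + 2.4 = 11.1
(2) 0.67(5.9) - 1.0(1.2) = 4.0 - 1.2 = 2.8
(3) 1.0(5.9) + 0.6(0.7) + 0.6(3.2) = 5.9 + 0.4 + 1.9 = 8.2
(4) 0.6(5.9) - 0.6(4.0) = 3.5 - 2.4 = 1.1
(5) 1.0(5.9) + 1.0(3.2) + 0.7(1.2) = 5.9 + 3.2 + 0.8 = 9.9
(6) 1.0(5.9) + 1.0(0.7) + 0.7(3.2) = 5.9 + 0.7 + 2.2 = 8.8
(7) 1.0(5.9) = 5.9
Maximum is from combination 1.

11.1 kip/ft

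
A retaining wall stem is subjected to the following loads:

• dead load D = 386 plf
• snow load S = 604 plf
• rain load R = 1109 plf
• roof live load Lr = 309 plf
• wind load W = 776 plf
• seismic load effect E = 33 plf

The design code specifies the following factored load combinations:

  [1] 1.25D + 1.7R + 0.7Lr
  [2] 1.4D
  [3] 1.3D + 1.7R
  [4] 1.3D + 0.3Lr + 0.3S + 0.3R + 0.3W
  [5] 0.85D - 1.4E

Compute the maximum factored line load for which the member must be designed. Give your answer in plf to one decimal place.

2584.1 plf

[1] 1.25(386) + 1.7(1109) + 0.7(309) = 2584.1
[2] 1.4(386) = 540.4
[3] 1.3(386) + 1.7(1109) = 2387.1
[4] 1.3(386) + 0.3(309) + 0.3(604) + 0.3(1109) + 0.3(776) = 1341.2
[5] 0.85(386) - 1.4(33) = 281.9
Combination 1 governs: w_u = 2584.1 plf.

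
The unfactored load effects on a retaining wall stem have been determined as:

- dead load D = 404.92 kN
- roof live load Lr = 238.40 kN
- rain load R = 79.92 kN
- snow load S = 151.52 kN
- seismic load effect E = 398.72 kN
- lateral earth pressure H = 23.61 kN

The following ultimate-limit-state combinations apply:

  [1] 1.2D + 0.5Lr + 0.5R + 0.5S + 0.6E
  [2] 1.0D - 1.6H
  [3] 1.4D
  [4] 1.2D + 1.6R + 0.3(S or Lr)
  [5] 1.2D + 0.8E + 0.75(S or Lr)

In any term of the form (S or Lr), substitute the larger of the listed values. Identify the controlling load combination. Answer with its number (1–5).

(S or Lr) → Lr = 238.40 kN.
[1] 1.2(404.92) + 0.5(238.40) + 0.5(79.92) + 0.5(151.52) + 0.6(398.72) = 960.06
[2] 1.0(404.92) - 1.6(23.61) = 404.92 - 37.78 = 367.14
[3] 1.4(404.92) = 566.89
[4] 1.2(404.92) + 1.6(79.92) + 0.3(238.40) = 685.30
[5] 1.2(404.92) + 0.8(398.72) + 0.75(238.40) = 485.90 + 318.98 + 178.80 = 983.68
The largest value is 983.68 kN from combination 5.

Combination 5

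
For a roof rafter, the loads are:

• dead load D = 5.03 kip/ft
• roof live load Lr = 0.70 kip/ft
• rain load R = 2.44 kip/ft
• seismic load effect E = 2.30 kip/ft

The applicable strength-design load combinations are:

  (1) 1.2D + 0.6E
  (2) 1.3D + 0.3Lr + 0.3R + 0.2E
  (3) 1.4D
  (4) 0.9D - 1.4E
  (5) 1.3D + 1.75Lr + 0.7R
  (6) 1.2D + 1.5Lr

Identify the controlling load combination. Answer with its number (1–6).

Combination 5

(1) 1.2(5.03) + 0.6(2.30) = 6.04 + 1.38 = 7.42
(2) 1.3(5.03) + 0.3(0.70) + 0.3(2.44) + 0.2(2.30) = 6.54 + 0.21 + 0.73 + 0.46 = 7.94
(3) 1.4(5.03) = 7.04
(4) 0.9(5.03) - 1.4(2.30) = 4.53 - 3.22 = 1.31
(5) 1.3(5.03) + 1.75(0.70) + 0.7(2.44) = 9.47
(6) 1.2(5.03) + 1.5(0.70) = 6.04 + 1.05 = 7.09
The largest value is 9.47 kip/ft from combination 5.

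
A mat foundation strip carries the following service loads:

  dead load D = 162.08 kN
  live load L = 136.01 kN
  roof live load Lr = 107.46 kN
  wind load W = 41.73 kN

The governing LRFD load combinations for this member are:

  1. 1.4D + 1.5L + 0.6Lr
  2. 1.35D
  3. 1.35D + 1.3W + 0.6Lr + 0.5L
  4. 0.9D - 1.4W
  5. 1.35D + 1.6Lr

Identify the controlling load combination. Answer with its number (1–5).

Combination 1

1. 1.4(162.08) + 1.5(136.01) + 0.6(107.46) = 495.40
2. 1.35(162.08) = 218.81
3. 1.35(162.08) + 1.3(41.73) + 0.6(107.46) + 0.5(136.01) = 405.54
4. 0.9(162.08) - 1.4(41.73) = 87.45
5. 1.35(162.08) + 1.6(107.46) = 390.74
The largest value is 495.40 kN from combination 1.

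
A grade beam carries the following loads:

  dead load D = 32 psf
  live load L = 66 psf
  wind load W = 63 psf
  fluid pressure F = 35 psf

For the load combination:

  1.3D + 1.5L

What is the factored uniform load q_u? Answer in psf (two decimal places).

1.3(32) + 1.5(66) = 140.60
q_u = 140.60 psf.

140.60 psf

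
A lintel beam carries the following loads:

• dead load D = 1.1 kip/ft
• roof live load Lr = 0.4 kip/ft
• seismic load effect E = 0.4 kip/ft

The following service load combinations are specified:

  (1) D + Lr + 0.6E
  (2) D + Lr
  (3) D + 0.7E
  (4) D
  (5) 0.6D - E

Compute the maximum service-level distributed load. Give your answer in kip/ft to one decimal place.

(1) 1.0(1.1) + 1.0(0.4) + 0.6(0.4) = 1.1 + 0.4 + 0.2 = 1.7
(2) 1.0(1.1) + 1.0(0.4) = 1.1 + 0.4 = 1.5
(3) 1.0(1.1) + 0.7(0.4) = 1.1 + 0.3 = 1.4
(4) 1.0(1.1) = 1.1
(5) 0.6(1.1) - 1.0(0.4) = 0.7 - 0.4 = 0.3
The controlling combination is 1, giving 1.7 kip/ft.

1.7 kip/ft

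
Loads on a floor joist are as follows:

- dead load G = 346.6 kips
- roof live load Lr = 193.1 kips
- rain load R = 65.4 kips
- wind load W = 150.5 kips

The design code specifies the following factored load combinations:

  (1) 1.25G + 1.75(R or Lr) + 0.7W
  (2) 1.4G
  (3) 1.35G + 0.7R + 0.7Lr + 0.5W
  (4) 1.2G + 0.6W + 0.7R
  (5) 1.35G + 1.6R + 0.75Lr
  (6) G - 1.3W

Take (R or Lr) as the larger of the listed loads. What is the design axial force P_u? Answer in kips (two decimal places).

876.53 kips

(R or Lr) → Lr = 193.1 kips.
(1) 1.25(346.6) + 1.75(193.1) + 0.7(150.5) = 876.53
(2) 1.4(346.6) = 485.24
(3) 1.35(346.6) + 0.7(65.4) + 0.7(193.1) + 0.5(150.5) = 724.11
(4) 1.2(346.6) + 0.6(150.5) + 0.7(65.4) = 552.00
(5) 1.35(346.6) + 1.6(65.4) + 0.75(193.1) = 717.38
(6) 1.0(346.6) - 1.3(150.5) = 150.95
Combination 1 governs: P_u = 876.53 kips.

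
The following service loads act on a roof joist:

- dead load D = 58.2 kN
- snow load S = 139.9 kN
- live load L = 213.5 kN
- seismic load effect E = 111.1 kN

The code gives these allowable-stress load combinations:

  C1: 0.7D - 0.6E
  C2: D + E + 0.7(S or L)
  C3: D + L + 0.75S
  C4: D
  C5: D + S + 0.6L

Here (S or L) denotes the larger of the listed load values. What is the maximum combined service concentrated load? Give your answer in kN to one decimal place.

(S or L) → L = 213.5 kN.
C1: 0.7(58.2) - 0.6(111.1) = -25.9
C2: 1.0(58.2) + 1.0(111.1) + 0.7(213.5) = 58.2 + 111.1 + 149.5 = 318.8
C3: 1.0(58.2) + 1.0(213.5) + 0.75(139.9) = 58.2 + 213.5 + 104.9 = 376.6
C4: 1.0(58.2) = 58.2
C5: 1.0(58.2) + 1.0(139.9) + 0.6(213.5) = 58.2 + 139.9 + 128.1 = 326.2
Maximum is from combination 3.

376.6 kN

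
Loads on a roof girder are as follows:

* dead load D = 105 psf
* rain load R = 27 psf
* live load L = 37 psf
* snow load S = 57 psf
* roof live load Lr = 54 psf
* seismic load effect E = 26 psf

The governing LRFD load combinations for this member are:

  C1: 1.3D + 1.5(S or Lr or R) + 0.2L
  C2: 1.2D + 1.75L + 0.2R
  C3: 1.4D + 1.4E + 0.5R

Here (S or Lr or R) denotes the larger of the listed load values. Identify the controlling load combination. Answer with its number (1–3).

(S or Lr or R) → S = 57 psf.
C1: 1.3(105) + 1.5(57) + 0.2(37) = 136.50 + 85.50 + 7.40 = 229.40
C2: 1.2(105) + 1.75(37) + 0.2(27) = 126.00 + 64.75 + 5.40 = 196.15
C3: 1.4(105) + 1.4(26) + 0.5(27) = 147.00 + 36.40 + 13.50 = 196.90
The largest value is 229.40 psf from combination 1.

Combination 1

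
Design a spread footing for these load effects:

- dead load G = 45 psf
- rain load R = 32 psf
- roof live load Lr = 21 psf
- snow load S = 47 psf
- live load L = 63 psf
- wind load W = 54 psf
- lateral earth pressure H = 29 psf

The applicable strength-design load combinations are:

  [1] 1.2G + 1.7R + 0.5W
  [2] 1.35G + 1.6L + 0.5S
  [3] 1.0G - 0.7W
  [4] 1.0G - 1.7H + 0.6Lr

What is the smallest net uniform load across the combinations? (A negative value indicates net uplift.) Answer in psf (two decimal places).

[1] 1.2(45) + 1.7(32) + 0.5(54) = 135.40
[2] 1.35(45) + 1.6(63) + 0.5(47) = 185.05
[3] 1.0(45) - 0.7(54) = 7.20
[4] 1.0(45) - 1.7(29) + 0.6(21) = 8.30
Combination 3 gives the minimum: 7.20 psf.

7.20 psf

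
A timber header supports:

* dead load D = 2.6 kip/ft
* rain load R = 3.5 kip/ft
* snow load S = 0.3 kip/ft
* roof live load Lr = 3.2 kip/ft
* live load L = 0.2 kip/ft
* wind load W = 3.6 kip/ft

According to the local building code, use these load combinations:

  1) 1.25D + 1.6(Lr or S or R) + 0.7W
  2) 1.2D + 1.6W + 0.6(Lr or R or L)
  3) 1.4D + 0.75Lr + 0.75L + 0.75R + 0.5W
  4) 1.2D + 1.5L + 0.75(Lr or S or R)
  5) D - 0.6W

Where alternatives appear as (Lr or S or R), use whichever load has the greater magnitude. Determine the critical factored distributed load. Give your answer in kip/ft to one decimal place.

(Lr or S or R) → R = 3.5 kip/ft; (Lr or R or L) → R = 3.5 kip/ft.
1) 1.25(2.6) + 1.6(3.5) + 0.7(3.6) = 3.3 + 5.6 + 2.5 = 11.4
2) 1.2(2.6) + 1.6(3.6) + 0.6(3.5) = 3.1 + 5.8 + 2.1 = 11.0
3) 1.4(2.6) + 0.75(3.2) + 0.75(0.2) + 0.75(3.5) + 0.5(3.6) = 3.6 + 2.4 + 0.2 + 2.6 + 1.8 = 10.6
4) 1.2(2.6) + 1.5(0.2) + 0.75(3.5) = 3.1 + 0.3 + 2.6 = 6.0
5) 1.0(2.6) - 0.6(3.6) = 2.6 - 2.2 = 0.4
Maximum is from combination 1.

11.4 kip/ft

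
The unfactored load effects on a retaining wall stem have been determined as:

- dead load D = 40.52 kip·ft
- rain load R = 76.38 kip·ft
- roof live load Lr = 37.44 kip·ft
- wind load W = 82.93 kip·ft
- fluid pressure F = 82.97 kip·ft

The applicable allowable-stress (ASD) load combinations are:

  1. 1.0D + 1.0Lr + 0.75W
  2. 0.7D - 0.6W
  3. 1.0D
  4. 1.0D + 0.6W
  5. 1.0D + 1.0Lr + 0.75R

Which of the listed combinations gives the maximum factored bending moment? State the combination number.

1. 1.0(40.52) + 1.0(37.44) + 0.75(82.93) = 40.52 + 37.44 + 62.20 = 140.16
2. 0.7(40.52) - 0.6(82.93) = -21.39
3. 1.0(40.52) = 40.52
4. 1.0(40.52) + 0.6(82.93) = 40.52 + 49.76 = 90.28
5. 1.0(40.52) + 1.0(37.44) + 0.75(76.38) = 40.52 + 37.44 + 57.29 = 135.25
The largest value is 140.16 kip·ft from combination 1.

Combination 1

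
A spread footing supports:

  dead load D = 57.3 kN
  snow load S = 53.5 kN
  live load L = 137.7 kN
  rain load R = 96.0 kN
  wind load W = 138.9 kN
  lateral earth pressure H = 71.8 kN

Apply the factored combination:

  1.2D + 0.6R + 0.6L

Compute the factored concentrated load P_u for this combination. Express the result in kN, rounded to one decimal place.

209.0 kN

1.2(57.3) + 0.6(96.0) + 0.6(137.7) = 68.8 + 57.6 + 82.6 = 209.0
P_u = 209.0 kN.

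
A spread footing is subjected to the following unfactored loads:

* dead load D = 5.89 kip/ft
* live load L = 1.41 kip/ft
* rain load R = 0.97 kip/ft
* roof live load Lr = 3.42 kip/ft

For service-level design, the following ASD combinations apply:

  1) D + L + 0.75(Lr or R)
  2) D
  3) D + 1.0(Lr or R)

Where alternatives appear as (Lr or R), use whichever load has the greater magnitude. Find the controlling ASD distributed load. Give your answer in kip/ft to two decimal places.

9.87 kip/ft

(Lr or R) → Lr = 3.42 kip/ft.
1) 1.0(5.89) + 1.0(1.41) + 0.75(3.42) = 9.87
2) 1.0(5.89) = 5.89
3) 1.0(5.89) + 1.0(3.42) = 9.31
Maximum is from combination 1.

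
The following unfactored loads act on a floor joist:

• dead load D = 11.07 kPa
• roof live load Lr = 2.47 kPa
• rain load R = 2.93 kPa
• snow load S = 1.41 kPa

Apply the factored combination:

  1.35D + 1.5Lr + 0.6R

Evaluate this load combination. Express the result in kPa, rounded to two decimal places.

1.35(11.07) + 1.5(2.47) + 0.6(2.93) = 20.41
p_u = 20.41 kPa.

20.41 kPa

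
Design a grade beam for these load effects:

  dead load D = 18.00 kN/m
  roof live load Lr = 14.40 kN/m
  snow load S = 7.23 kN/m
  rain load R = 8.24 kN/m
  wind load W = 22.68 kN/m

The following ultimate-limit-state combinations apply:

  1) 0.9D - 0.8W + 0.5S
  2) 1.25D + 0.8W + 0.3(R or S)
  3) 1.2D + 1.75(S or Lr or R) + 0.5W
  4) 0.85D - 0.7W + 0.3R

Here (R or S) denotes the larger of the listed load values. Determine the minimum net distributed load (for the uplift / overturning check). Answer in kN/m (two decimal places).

(R or S) → R = 8.24 kN/m; (S or Lr or R) → Lr = 14.40 kN/m.
1) 0.9(18.00) - 0.8(22.68) + 0.5(7.23) = 1.67
2) 1.25(18.00) + 0.8(22.68) + 0.3(8.24) = 43.12
3) 1.2(18.00) + 1.75(14.40) + 0.5(22.68) = 21.60 + 25.20 + 11.34 = 58.14
4) 0.85(18.00) - 0.7(22.68) + 0.3(8.24) = 1.90
Combination 1 gives the minimum: 1.67 kN/m.

1.67 kN/m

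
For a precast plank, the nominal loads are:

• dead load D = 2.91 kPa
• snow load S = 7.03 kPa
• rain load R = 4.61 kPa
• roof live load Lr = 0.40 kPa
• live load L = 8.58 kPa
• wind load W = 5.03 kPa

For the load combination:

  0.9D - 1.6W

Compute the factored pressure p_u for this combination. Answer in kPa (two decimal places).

-5.43 kPa

0.9(2.91) - 1.6(5.03) = 2.62 - 8.05 = -5.43
p_u = -5.43 kPa.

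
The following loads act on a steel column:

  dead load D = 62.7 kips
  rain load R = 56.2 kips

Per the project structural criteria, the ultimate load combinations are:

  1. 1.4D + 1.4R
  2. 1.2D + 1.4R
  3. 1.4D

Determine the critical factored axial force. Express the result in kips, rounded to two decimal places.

1. 1.4(62.7) + 1.4(56.2) = 87.78 + 78.68 = 166.46
2. 1.2(62.7) + 1.4(56.2) = 75.24 + 78.68 = 153.92
3. 1.4(62.7) = 87.78
The controlling combination is 1, giving 166.46 kips.

166.46 kips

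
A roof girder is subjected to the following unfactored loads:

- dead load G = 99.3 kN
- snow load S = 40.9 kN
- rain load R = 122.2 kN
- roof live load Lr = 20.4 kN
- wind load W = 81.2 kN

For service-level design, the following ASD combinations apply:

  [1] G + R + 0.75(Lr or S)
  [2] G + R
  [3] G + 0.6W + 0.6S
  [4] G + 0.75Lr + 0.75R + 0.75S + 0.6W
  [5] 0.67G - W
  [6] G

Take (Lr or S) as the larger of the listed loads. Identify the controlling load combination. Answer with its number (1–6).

Combination 4

(Lr or S) → S = 40.9 kN.
[1] 1.0(99.3) + 1.0(122.2) + 0.75(40.9) = 99.3 + 122.2 + 30.7 = 252.2
[2] 1.0(99.3) + 1.0(122.2) = 99.3 + 122.2 = 221.5
[3] 1.0(99.3) + 0.6(81.2) + 0.6(40.9) = 172.6
[4] 1.0(99.3) + 0.75(20.4) + 0.75(122.2) + 0.75(40.9) + 0.6(81.2) = 285.6
[5] 0.67(99.3) - 1.0(81.2) = 66.5 - 81.2 = -14.7
[6] 1.0(99.3) = 99.3
The largest value is 285.6 kN from combination 4.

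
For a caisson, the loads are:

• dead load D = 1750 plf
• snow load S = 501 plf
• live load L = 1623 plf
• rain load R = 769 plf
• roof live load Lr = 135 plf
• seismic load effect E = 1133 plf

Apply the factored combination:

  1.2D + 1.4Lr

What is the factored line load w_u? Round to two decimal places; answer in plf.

1.2(1750) + 1.4(135) = 2100.00 + 189.00 = 2289.00
w_u = 2289.00 plf.

2289.00 plf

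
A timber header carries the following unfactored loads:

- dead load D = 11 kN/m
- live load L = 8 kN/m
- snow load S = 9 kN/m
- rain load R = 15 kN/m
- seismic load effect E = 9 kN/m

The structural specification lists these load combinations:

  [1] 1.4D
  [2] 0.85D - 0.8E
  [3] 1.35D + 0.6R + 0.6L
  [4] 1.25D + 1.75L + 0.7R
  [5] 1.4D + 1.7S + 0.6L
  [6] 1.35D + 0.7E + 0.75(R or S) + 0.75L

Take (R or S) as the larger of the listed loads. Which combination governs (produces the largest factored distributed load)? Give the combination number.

Combination 6

(R or S) → R = 15 kN/m.
[1] 1.4(11) = 15.40
[2] 0.85(11) - 0.8(9) = 9.35 - 7.20 = 2.15
[3] 1.35(11) + 0.6(15) + 0.6(8) = 14.85 + 9.00 + 4.80 = 28.65
[4] 1.25(11) + 1.75(8) + 0.7(15) = 13.75 + 14.00 + 10.50 = 38.25
[5] 1.4(11) + 1.7(9) + 0.6(8) = 15.40 + 15.30 + 4.80 = 35.50
[6] 1.35(11) + 0.7(9) + 0.75(15) + 0.75(8) = 14.85 + 6.30 + 11.25 + 6.00 = 38.40
The largest value is 38.40 kN/m from combination 6.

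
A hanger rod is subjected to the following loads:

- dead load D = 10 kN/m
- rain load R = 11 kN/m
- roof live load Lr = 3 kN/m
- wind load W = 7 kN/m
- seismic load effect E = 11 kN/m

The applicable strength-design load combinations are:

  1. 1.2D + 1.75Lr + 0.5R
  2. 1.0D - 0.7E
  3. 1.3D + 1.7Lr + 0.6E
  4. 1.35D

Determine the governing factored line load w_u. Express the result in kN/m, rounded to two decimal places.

1. 1.2(10) + 1.75(3) + 0.5(11) = 12.00 + 5.25 + 5.50 = 22.75
2. 1.0(10) - 0.7(11) = 10.00 - 7.70 = 2.30
3. 1.3(10) + 1.7(3) + 0.6(11) = 13.00 + 5.10 + 6.60 = 24.70
4. 1.35(10) = 13.50
Combination 3 governs: w_u = 24.70 kN/m.

24.70 kN/m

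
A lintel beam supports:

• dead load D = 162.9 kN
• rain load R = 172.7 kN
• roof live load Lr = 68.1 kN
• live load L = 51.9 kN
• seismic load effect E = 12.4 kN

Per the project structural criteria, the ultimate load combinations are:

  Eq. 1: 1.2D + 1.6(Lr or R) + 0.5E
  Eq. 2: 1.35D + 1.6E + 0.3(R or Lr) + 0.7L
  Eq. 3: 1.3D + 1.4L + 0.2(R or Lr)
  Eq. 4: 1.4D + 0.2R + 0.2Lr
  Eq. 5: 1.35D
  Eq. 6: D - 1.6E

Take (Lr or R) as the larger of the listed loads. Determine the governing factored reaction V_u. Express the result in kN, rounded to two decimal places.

(Lr or R) → R = 172.7 kN; (R or Lr) → R = 172.7 kN.
Eq. 1: 1.2(162.9) + 1.6(172.7) + 0.5(12.4) = 478.00
Eq. 2: 1.35(162.9) + 1.6(12.4) + 0.3(172.7) + 0.7(51.9) = 327.90
Eq. 3: 1.3(162.9) + 1.4(51.9) + 0.2(172.7) = 318.97
Eq. 4: 1.4(162.9) + 0.2(172.7) + 0.2(68.1) = 276.22
Eq. 5: 1.35(162.9) = 219.92
Eq. 6: 1.0(162.9) - 1.6(12.4) = 143.06
Maximum is from combination 1.

478.00 kN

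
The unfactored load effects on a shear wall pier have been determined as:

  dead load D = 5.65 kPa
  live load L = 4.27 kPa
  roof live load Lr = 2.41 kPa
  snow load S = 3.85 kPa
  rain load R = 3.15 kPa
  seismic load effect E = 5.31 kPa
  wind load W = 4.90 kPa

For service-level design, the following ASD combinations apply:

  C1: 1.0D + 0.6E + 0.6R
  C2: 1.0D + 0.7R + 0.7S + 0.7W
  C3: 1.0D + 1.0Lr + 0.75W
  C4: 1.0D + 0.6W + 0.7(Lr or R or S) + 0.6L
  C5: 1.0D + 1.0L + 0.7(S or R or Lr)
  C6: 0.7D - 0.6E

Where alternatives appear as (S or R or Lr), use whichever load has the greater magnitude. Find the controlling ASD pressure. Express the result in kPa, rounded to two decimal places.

(Lr or R or S) → S = 3.85 kPa; (S or R or Lr) → S = 3.85 kPa.
C1: 1.0(5.65) + 0.6(5.31) + 0.6(3.15) = 5.65 + 3.19 + 1.89 = 10.73
C2: 1.0(5.65) + 0.7(3.15) + 0.7(3.85) + 0.7(4.90) = 13.98
C3: 1.0(5.65) + 1.0(2.41) + 0.75(4.90) = 5.65 + 2.41 + 3.68 = 11.74
C4: 1.0(5.65) + 0.6(4.90) + 0.7(3.85) + 0.6(4.27) = 5.65 + 2.94 + 2.70 + 2.56 = 13.85
C5: 1.0(5.65) + 1.0(4.27) + 0.7(3.85) = 5.65 + 4.27 + 2.70 = 12.62
C6: 0.7(5.65) - 0.6(5.31) = 3.96 - 3.19 = 0.77
Maximum is from combination 2.

13.98 kPa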